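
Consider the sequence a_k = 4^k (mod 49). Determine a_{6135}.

15

Computing terms: a_1 = 4; a_2 = 16; a_3 = 15; a_4 = 11; a_5 = 44; a_6 = 29; a_7 = 18; a_8 = 23; a_9 = 43; a_{10} = 25; a_{11} = 2; a_{12} = 8; a_{13} = 32; a_{14} = 30; a_{15} = 22; a_{16} = 39; a_{17} = 9; a_{18} = 36; a_{19} = 46; a_{20} = 37; a_{21} = 1; a_{22} = 4.
The sequence repeats with period 21.
(6135 - 1) mod 21 = 2, so a_{6135} = a_3 = 15.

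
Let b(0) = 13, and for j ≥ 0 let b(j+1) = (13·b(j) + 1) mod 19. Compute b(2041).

Listing terms: b(0) = 13, b(1) = 18, b(2) = 7, b(3) = 16, b(4) = 0, b(5) = 1, b(6) = 14, b(7) = 12, b(8) = 5, b(9) = 9, b(10) = 4, b(11) = 15, b(12) = 6, b(13) = 3, b(14) = 2, b(15) = 8, b(16) = 10, b(17) = 17, b(18) = 13.
The sequence repeats with period 18.
(2041 - 0) mod 18 = 7, so b(2041) = b(7) = 12.

12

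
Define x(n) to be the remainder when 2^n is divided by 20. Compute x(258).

4

Listing terms: x(1) = 2, x(2) = 4, x(3) = 8, x(4) = 16, x(5) = 12, x(6) = 4.
Since x(6) = x(2) = 4, the sequence is eventually periodic: after a pre-period of length 1 it cycles with period 4.
For n ≥ 2, x(n) depends only on (n - 2) mod 4. (258 - 2) mod 4 = 0, so x(258) = x(2) = 4.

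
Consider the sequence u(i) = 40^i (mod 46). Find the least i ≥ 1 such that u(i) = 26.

18

We have u(0) = 1; u(1) = 40; u(2) = 36; u(3) = 14; u(4) = 8; u(5) = 44; u(6) = 12; u(7) = 20; u(8) = 18; u(9) = 30; u(10) = 4; u(11) = 22; u(12) = 6; u(13) = 10; u(14) = 32; u(15) = 38; u(16) = 2; u(17) = 34; u(18) = 26; u(19) = 28; u(20) = 16; u(21) = 42; u(22) = 24; u(23) = 40.
Since u(23) = u(1) = 40, the sequence is eventually periodic: after a pre-period of length 1 it cycles with period 22.
The value 26 first appears (with i ≥ 1) at u(18).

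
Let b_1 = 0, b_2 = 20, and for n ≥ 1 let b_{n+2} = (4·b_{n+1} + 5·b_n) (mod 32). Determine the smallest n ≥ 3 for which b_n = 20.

6

We have b_1 = 0; b_2 = 20; b_3 = 16; b_4 = 4; b_5 = 0; b_6 = 20.
Since (b_5, b_6) = (b_1, b_2) = (0, 20) (two consecutive terms determine the rest), the sequence is periodic with period 4.
The value 20 next appears (with n ≥ 3) at b_6.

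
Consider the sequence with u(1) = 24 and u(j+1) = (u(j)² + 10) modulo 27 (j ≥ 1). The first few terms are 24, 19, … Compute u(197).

We have u(1) = 24; u(2) = 19; u(3) = 20; u(4) = 5; u(5) = 8; u(6) = 20.
Since u(6) = u(3) = 20, the sequence is eventually periodic: after a pre-period of length 2 it cycles with period 3.
For j ≥ 3, u(j) depends only on (j - 3) mod 3. (197 - 3) mod 3 = 2, so u(197) = u(5) = 8.

8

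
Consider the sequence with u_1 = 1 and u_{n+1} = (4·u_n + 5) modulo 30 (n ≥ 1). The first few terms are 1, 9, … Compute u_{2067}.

We have u_1 = 1,  u_2 = 9,  u_3 = 11,  u_4 = 19,  u_5 = 21,  u_6 = 29,  u_7 = 1.
Since u_7 = u_1 = 1, the sequence is periodic with period 6.
So u_{2067} = u_{1 + ((2067-1) mod 6)} = u_3 = 11.

11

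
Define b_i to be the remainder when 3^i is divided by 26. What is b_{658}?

Computing terms: b_0 = 1,  b_1 = 3,  b_2 = 9,  b_3 = 1.
Since b_3 = b_0 = 1, the sequence is periodic with period 3.
(658 - 0) mod 3 = 1, so b_{658} = b_1 = 3.

3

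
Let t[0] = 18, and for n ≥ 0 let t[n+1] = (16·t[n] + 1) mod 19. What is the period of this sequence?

t[0] = 18,  t[1] = 4,  t[2] = 8,  t[3] = 15,  t[4] = 13,  t[5] = 0,  t[6] = 1,  t[7] = 17,  t[8] = 7,  t[9] = 18.
The sequence repeats with period 9.

9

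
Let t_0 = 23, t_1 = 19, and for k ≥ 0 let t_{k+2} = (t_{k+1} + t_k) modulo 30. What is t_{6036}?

Listing terms: t_0 = 23; t_1 = 19; t_2 = 12; t_3 = 1; t_4 = 13; t_5 = 14; t_6 = 27; t_7 = 11; t_8 = 8; t_9 = 19; t_{10} = 27; t_{11} = 16; t_{12} = 13; t_{13} = 29; t_{14} = 12; t_{15} = 11; t_{16} = 23; t_{17} = 4; t_{18} = 27; t_{19} = 1; t_{20} = 28; t_{21} = 29; t_{22} = 27; t_{23} = 26; t_{24} = 23; t_{25} = 19.
The sequence repeats with period 24.
(6036 - 0) mod 24 = 12, so t_{6036} = t_{12} = 13.

13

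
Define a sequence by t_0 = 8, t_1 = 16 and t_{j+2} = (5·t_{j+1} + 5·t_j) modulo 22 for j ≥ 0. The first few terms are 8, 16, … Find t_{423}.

Listing terms: t_0 = 8; t_1 = 16; t_2 = 10; t_3 = 20; t_4 = 18; t_5 = 14; t_6 = 6; t_7 = 12; t_8 = 2; t_9 = 4; t_{10} = 8; t_{11} = 16.
Since (t_{10}, t_{11}) = (t_0, t_1) = (8, 16) (two consecutive terms determine the rest), the sequence is periodic with period 10.
(423 - 0) mod 10 = 3, so t_{423} = t_3 = 20.

20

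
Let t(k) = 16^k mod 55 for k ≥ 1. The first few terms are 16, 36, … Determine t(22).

36

Listing terms: t(1) = 16, t(2) = 36, t(3) = 26, t(4) = 31, t(5) = 1, t(6) = 16.
The sequence repeats with period 5.
So t(22) = t(1 + ((22-1) mod 5)) = t(2) = 36.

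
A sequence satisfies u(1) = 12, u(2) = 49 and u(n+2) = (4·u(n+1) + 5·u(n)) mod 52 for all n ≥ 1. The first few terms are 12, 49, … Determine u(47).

We have u(1) = 12,  u(2) = 49,  u(3) = 48,  u(4) = 21,  u(5) = 12,  u(6) = 49.
Since (u(5), u(6)) = (u(1), u(2)) = (12, 49) (two consecutive terms determine the rest), the sequence is periodic with period 4.
(47 - 1) mod 4 = 2, so u(47) = u(3) = 48.

48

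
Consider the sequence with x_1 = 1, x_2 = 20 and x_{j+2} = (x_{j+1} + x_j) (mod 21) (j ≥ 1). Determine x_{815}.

We have x_1 = 1,  x_2 = 20,  x_3 = 0,  x_4 = 20,  x_5 = 20,  x_6 = 19,  x_7 = 18,  x_8 = 16,  x_9 = 13,  x_{10} = 8,  x_{11} = 0,  x_{12} = 8,  x_{13} = 8,  x_{14} = 16,  x_{15} = 3,  x_{16} = 19,  x_{17} = 1,  x_{18} = 20.
Since (x_{17}, x_{18}) = (x_1, x_2) = (1, 20) (two consecutive terms determine the rest), the sequence is periodic with period 16.
So x_{815} = x_{1 + ((815-1) mod 16)} = x_{15} = 3.

3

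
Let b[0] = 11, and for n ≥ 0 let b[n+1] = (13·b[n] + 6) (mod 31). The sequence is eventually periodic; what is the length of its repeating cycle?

Computing terms: b[0] = 11,  b[1] = 25,  b[2] = 21,  b[3] = 0,  b[4] = 6,  b[5] = 22,  b[6] = 13,  b[7] = 20,  b[8] = 18,  b[9] = 23,  b[10] = 26,  b[11] = 3,  b[12] = 14,  b[13] = 2,  b[14] = 1,  b[15] = 19,  b[16] = 5,  b[17] = 9,  b[18] = 30,  b[19] = 24,  b[20] = 8,  b[21] = 17,  b[22] = 10,  b[23] = 12,  b[24] = 7,  b[25] = 4,  b[26] = 27,  b[27] = 16,  b[28] = 28,  b[29] = 29,  b[30] = 11.
The sequence repeats with period 30.

30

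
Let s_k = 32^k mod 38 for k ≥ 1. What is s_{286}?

28

Computing terms: s_1 = 32, s_2 = 36, s_3 = 12, s_4 = 4, s_5 = 14, s_6 = 30, s_7 = 10, s_8 = 16, s_9 = 18, s_{10} = 6, s_{11} = 2, s_{12} = 26, s_{13} = 34, s_{14} = 24, s_{15} = 8, s_{16} = 28, s_{17} = 22, s_{18} = 20, s_{19} = 32.
Since s_{19} = s_1 = 32, the sequence is periodic with period 18.
So s_{286} = s_{1 + ((286-1) mod 18)} = s_{16} = 28.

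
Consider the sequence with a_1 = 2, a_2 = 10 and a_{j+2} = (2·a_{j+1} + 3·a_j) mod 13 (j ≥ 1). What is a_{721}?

Listing terms: a_1 = 2; a_2 = 10; a_3 = 0; a_4 = 4; a_5 = 8; a_6 = 2; a_7 = 2; a_8 = 10.
The sequence repeats with period 6.
So a_{721} = a_{1 + ((721-1) mod 6)} = a_1 = 2.

2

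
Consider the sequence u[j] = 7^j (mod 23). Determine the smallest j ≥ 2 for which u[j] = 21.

3

Listing terms: u[1] = 7; u[2] = 3; u[3] = 21; u[4] = 9; u[5] = 17; u[6] = 4; u[7] = 5; u[8] = 12; u[9] = 15; u[10] = 13; u[11] = 22; u[12] = 16; u[13] = 20; u[14] = 2; u[15] = 14; u[16] = 6; u[17] = 19; u[18] = 18; u[19] = 11; u[20] = 8; u[21] = 10; u[22] = 1; u[23] = 7.
Since u[23] = u[1] = 7, the sequence is periodic with period 22.
The value 21 first appears (with j ≥ 2) at u[3].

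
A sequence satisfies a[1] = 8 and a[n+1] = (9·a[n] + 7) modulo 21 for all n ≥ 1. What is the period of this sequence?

3

Computing terms: a[1] = 8,  a[2] = 16,  a[3] = 4,  a[4] = 1,  a[5] = 16.
Since a[5] = a[2] = 16, the sequence is eventually periodic: after a pre-period of length 1 it cycles with period 3.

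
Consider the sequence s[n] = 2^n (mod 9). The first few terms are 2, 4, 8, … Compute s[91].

s[1] = 2; s[2] = 4; s[3] = 8; s[4] = 7; s[5] = 5; s[6] = 1; s[7] = 2.
The sequence repeats with period 6.
(91 - 1) mod 6 = 0, so s[91] = s[1] = 2.

2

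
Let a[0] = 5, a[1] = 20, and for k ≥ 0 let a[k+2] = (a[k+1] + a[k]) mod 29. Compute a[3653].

We have a[0] = 5,  a[1] = 20,  a[2] = 25,  a[3] = 16,  a[4] = 12,  a[5] = 28,  a[6] = 11,  a[7] = 10,  a[8] = 21,  a[9] = 2,  a[10] = 23,  a[11] = 25,  a[12] = 19,  a[13] = 15,  a[14] = 5,  a[15] = 20.
Since (a[14], a[15]) = (a[0], a[1]) = (5, 20) (two consecutive terms determine the rest), the sequence is periodic with period 14.
(3653 - 0) mod 14 = 13, so a[3653] = a[13] = 15.

15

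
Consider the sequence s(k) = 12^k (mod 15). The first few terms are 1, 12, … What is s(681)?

12

We have s(0) = 1; s(1) = 12; s(2) = 9; s(3) = 3; s(4) = 6; s(5) = 12.
Since s(5) = s(1) = 12, the sequence is eventually periodic: after a pre-period of length 1 it cycles with period 4.
For k ≥ 1, s(k) depends only on (k - 1) mod 4. (681 - 1) mod 4 = 0, so s(681) = s(1) = 12.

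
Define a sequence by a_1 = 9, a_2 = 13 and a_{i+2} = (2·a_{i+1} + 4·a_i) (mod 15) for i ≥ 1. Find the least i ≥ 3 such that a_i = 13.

Listing terms: a_1 = 9,  a_2 = 13,  a_3 = 2,  a_4 = 11,  a_5 = 0,  a_6 = 14,  a_7 = 13,  a_8 = 7,  a_9 = 6,  a_{10} = 10,  a_{11} = 14,  a_{12} = 8,  a_{13} = 12,  a_{14} = 11,  a_{15} = 10,  a_{16} = 4,  a_{17} = 3,  a_{18} = 7,  a_{19} = 11,  a_{20} = 5,  a_{21} = 9,  a_{22} = 8,  a_{23} = 7,  a_{24} = 1,  a_{25} = 0,  a_{26} = 4,  a_{27} = 8,  a_{28} = 2,  a_{29} = 6,  a_{30} = 5,  a_{31} = 4,  a_{32} = 13,  a_{33} = 12,  a_{34} = 1,  a_{35} = 5,  a_{36} = 14,  a_{37} = 3,  a_{38} = 2,  a_{39} = 1,  a_{40} = 10,  a_{41} = 9,  a_{42} = 13.
The sequence repeats with period 40.
The value 13 first appears (with i ≥ 3) at a_7.

7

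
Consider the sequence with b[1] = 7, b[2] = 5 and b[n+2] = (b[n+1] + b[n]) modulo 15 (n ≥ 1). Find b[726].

1

Listing terms: b[1] = 7,  b[2] = 5,  b[3] = 12,  b[4] = 2,  b[5] = 14,  b[6] = 1,  b[7] = 0,  b[8] = 1,  b[9] = 1,  b[10] = 2,  b[11] = 3,  b[12] = 5,  b[13] = 8,  b[14] = 13,  b[15] = 6,  b[16] = 4,  b[17] = 10,  b[18] = 14,  b[19] = 9,  b[20] = 8,  b[21] = 2,  b[22] = 10,  b[23] = 12,  b[24] = 7,  b[25] = 4,  b[26] = 11,  b[27] = 0,  b[28] = 11,  b[29] = 11,  b[30] = 7,  b[31] = 3,  b[32] = 10,  b[33] = 13,  b[34] = 8,  b[35] = 6,  b[36] = 14,  b[37] = 5,  b[38] = 4,  b[39] = 9,  b[40] = 13,  b[41] = 7,  b[42] = 5.
The sequence repeats with period 40.
So b[726] = b[1 + ((726-1) mod 40)] = b[6] = 1.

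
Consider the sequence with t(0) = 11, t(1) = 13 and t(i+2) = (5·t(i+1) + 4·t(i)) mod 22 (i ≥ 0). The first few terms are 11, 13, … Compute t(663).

We have t(0) = 11,  t(1) = 13,  t(2) = 21,  t(3) = 3,  t(4) = 11,  t(5) = 1,  t(6) = 5,  t(7) = 7,  t(8) = 11,  t(9) = 17,  t(10) = 19,  t(11) = 9,  t(12) = 11,  t(13) = 3,  t(14) = 15,  t(15) = 21,  t(16) = 11,  t(17) = 7,  t(18) = 13,  t(19) = 5,  t(20) = 11,  t(21) = 9,  t(22) = 1,  t(23) = 19,  t(24) = 11,  t(25) = 21,  t(26) = 17,  t(27) = 15,  t(28) = 11,  t(29) = 5,  t(30) = 3,  t(31) = 13,  t(32) = 11,  t(33) = 19,  t(34) = 7,  t(35) = 1,  t(36) = 11,  t(37) = 15,  t(38) = 9,  t(39) = 17,  t(40) = 11,  t(41) = 13.
Since (t(40), t(41)) = (t(0), t(1)) = (11, 13) (two consecutive terms determine the rest), the sequence is periodic with period 40.
(663 - 0) mod 40 = 23, so t(663) = t(23) = 19.

19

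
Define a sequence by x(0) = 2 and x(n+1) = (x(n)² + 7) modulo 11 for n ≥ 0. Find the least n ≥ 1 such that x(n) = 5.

5

x(0) = 2; x(1) = 0; x(2) = 7; x(3) = 1; x(4) = 8; x(5) = 5; x(6) = 10; x(7) = 8.
Since x(7) = x(4) = 8, the sequence is eventually periodic: after a pre-period of length 4 it cycles with period 3.
The value 5 first appears (with n ≥ 1) at x(5).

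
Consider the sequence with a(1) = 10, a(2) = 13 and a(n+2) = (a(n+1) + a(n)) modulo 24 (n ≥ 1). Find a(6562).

Listing terms: a(1) = 10,  a(2) = 13,  a(3) = 23,  a(4) = 12,  a(5) = 11,  a(6) = 23,  a(7) = 10,  a(8) = 9,  a(9) = 19,  a(10) = 4,  a(11) = 23,  a(12) = 3,  a(13) = 2,  a(14) = 5,  a(15) = 7,  a(16) = 12,  a(17) = 19,  a(18) = 7,  a(19) = 2,  a(20) = 9,  a(21) = 11,  a(22) = 20,  a(23) = 7,  a(24) = 3,  a(25) = 10,  a(26) = 13.
Since (a(25), a(26)) = (a(1), a(2)) = (10, 13) (two consecutive terms determine the rest), the sequence is periodic with period 24.
(6562 - 1) mod 24 = 9, so a(6562) = a(10) = 4.

4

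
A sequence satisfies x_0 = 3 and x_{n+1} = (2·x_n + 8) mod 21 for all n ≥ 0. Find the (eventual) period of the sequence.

6

We have x_0 = 3, x_1 = 14, x_2 = 15, x_3 = 17, x_4 = 0, x_5 = 8, x_6 = 3.
Since x_6 = x_0 = 3, the sequence is periodic with period 6.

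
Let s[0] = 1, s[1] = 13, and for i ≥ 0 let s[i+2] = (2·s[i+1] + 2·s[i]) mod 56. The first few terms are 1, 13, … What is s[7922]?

s[0] = 1, s[1] = 13, s[2] = 28, s[3] = 26, s[4] = 52, s[5] = 44, s[6] = 24, s[7] = 24, s[8] = 40, s[9] = 16, s[10] = 0, s[11] = 32, s[12] = 8, s[13] = 24, s[14] = 8, s[15] = 8, s[16] = 32, s[17] = 24, s[18] = 0, s[19] = 48, s[20] = 40, s[21] = 8, s[22] = 40, s[23] = 40, s[24] = 48, s[25] = 8, s[26] = 0, s[27] = 16, s[28] = 32, s[29] = 40, s[30] = 32, s[31] = 32, s[32] = 16, s[33] = 40, s[34] = 0, s[35] = 24, s[36] = 48, s[37] = 32, s[38] = 48, s[39] = 48, s[40] = 24, s[41] = 32, s[42] = 0, s[43] = 8, s[44] = 16, s[45] = 48, s[46] = 16, s[47] = 16, s[48] = 8, s[49] = 48, s[50] = 0, s[51] = 40, s[52] = 24, s[53] = 16, s[54] = 24, s[55] = 24.
Since (s[54], s[55]) = (s[6], s[7]) = (24, 24) (two consecutive terms determine the rest), the sequence is eventually periodic: after a pre-period of length 6 it cycles with period 48.
For i ≥ 6, s[i] depends only on (i - 6) mod 48. (7922 - 6) mod 48 = 44, so s[7922] = s[50] = 0.

0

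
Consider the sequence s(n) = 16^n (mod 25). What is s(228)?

21

Listing terms: s(1) = 16,  s(2) = 6,  s(3) = 21,  s(4) = 11,  s(5) = 1,  s(6) = 16.
The sequence repeats with period 5.
(228 - 1) mod 5 = 2, so s(228) = s(3) = 21.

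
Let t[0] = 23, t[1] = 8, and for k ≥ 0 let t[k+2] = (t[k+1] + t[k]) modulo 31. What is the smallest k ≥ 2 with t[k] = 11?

Computing terms: t[0] = 23,  t[1] = 8,  t[2] = 0,  t[3] = 8,  t[4] = 8,  t[5] = 16,  t[6] = 24,  t[7] = 9,  t[8] = 2,  t[9] = 11,  t[10] = 13,  t[11] = 24,  t[12] = 6,  t[13] = 30,  t[14] = 5,  t[15] = 4,  t[16] = 9,  t[17] = 13,  t[18] = 22,  t[19] = 4,  t[20] = 26,  t[21] = 30,  t[22] = 25,  t[23] = 24,  t[24] = 18,  t[25] = 11,  t[26] = 29,  t[27] = 9,  t[28] = 7,  t[29] = 16,  t[30] = 23,  t[31] = 8.
The sequence repeats with period 30.
The value 11 first appears (with k ≥ 2) at t[9].

9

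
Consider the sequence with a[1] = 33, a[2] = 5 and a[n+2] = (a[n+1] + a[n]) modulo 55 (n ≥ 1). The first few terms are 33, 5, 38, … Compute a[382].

5

Listing terms: a[1] = 33; a[2] = 5; a[3] = 38; a[4] = 43; a[5] = 26; a[6] = 14; a[7] = 40; a[8] = 54; a[9] = 39; a[10] = 38; a[11] = 22; a[12] = 5; a[13] = 27; a[14] = 32; a[15] = 4; a[16] = 36; a[17] = 40; a[18] = 21; a[19] = 6; a[20] = 27; a[21] = 33; a[22] = 5.
Since (a[21], a[22]) = (a[1], a[2]) = (33, 5) (two consecutive terms determine the rest), the sequence is periodic with period 20.
(382 - 1) mod 20 = 1, so a[382] = a[2] = 5.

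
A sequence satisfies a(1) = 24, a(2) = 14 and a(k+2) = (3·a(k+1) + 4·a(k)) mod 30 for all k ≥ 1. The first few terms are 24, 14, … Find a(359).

a(1) = 24, a(2) = 14, a(3) = 18, a(4) = 20, a(5) = 12, a(6) = 26, a(7) = 6, a(8) = 2, a(9) = 0, a(10) = 8, a(11) = 24, a(12) = 14.
The sequence repeats with period 10.
(359 - 1) mod 10 = 8, so a(359) = a(9) = 0.

0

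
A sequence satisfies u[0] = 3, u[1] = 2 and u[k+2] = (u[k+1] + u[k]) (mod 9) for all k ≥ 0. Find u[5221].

7

Computing terms: u[0] = 3, u[1] = 2, u[2] = 5, u[3] = 7, u[4] = 3, u[5] = 1, u[6] = 4, u[7] = 5, u[8] = 0, u[9] = 5, u[10] = 5, u[11] = 1, u[12] = 6, u[13] = 7, u[14] = 4, u[15] = 2, u[16] = 6, u[17] = 8, u[18] = 5, u[19] = 4, u[20] = 0, u[21] = 4, u[22] = 4, u[23] = 8, u[24] = 3, u[25] = 2.
The sequence repeats with period 24.
(5221 - 0) mod 24 = 13, so u[5221] = u[13] = 7.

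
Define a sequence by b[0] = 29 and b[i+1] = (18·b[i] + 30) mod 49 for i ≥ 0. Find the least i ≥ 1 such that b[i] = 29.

b[0] = 29, b[1] = 13, b[2] = 19, b[3] = 29.
Since b[3] = b[0] = 29, the sequence is periodic with period 3.
The value 29 next appears (with i ≥ 1) at b[3].

3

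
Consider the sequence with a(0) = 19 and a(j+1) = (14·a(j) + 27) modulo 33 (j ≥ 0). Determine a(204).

We have a(0) = 19; a(1) = 29; a(2) = 4; a(3) = 17; a(4) = 1; a(5) = 8; a(6) = 7; a(7) = 26; a(8) = 28; a(9) = 23; a(10) = 19.
The sequence repeats with period 10.
So a(204) = a(0 + ((204-0) mod 10)) = a(4) = 1.

1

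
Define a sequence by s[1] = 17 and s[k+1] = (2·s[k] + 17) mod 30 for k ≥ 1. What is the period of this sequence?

Computing terms: s[1] = 17,  s[2] = 21,  s[3] = 29,  s[4] = 15,  s[5] = 17.
Since s[5] = s[1] = 17, the sequence is periodic with period 4.

4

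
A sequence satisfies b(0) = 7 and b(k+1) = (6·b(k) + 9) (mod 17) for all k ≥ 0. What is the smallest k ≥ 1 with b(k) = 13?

Listing terms: b(0) = 7, b(1) = 0, b(2) = 9, b(3) = 12, b(4) = 13, b(5) = 2, b(6) = 4, b(7) = 16, b(8) = 3, b(9) = 10, b(10) = 1, b(11) = 15, b(12) = 14, b(13) = 8, b(14) = 6, b(15) = 11, b(16) = 7.
The sequence repeats with period 16.
The value 13 first appears (with k ≥ 1) at b(4).

4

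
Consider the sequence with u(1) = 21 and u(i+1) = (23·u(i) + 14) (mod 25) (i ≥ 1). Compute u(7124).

Computing terms: u(1) = 21; u(2) = 22; u(3) = 20; u(4) = 24; u(5) = 16; u(6) = 7; u(7) = 0; u(8) = 14; u(9) = 11; u(10) = 17; u(11) = 5; u(12) = 4; u(13) = 6; u(14) = 2; u(15) = 10; u(16) = 19; u(17) = 1; u(18) = 12; u(19) = 15; u(20) = 9; u(21) = 21.
The sequence repeats with period 20.
So u(7124) = u(1 + ((7124-1) mod 20)) = u(4) = 24.

24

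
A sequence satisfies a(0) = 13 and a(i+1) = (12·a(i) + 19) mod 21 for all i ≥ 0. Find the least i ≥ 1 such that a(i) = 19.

Computing terms: a(0) = 13,  a(1) = 7,  a(2) = 19,  a(3) = 16,  a(4) = 1,  a(5) = 10,  a(6) = 13.
Since a(6) = a(0) = 13, the sequence is periodic with period 6.
The value 19 first appears (with i ≥ 1) at a(2).

2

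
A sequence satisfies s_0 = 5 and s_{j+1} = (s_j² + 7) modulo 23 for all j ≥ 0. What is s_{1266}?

15

We have s_0 = 5,  s_1 = 9,  s_2 = 19,  s_3 = 0,  s_4 = 7,  s_5 = 10,  s_6 = 15,  s_7 = 2,  s_8 = 11,  s_9 = 13,  s_{10} = 15.
Since s_{10} = s_6 = 15, the sequence is eventually periodic: after a pre-period of length 6 it cycles with period 4.
For j ≥ 6, s_j depends only on (j - 6) mod 4. (1266 - 6) mod 4 = 0, so s_{1266} = s_6 = 15.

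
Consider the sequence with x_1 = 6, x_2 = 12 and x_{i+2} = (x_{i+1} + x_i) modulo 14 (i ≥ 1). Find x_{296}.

x_1 = 6; x_2 = 12; x_3 = 4; x_4 = 2; x_5 = 6; x_6 = 8; x_7 = 0; x_8 = 8; x_9 = 8; x_{10} = 2; x_{11} = 10; x_{12} = 12; x_{13} = 8; x_{14} = 6; x_{15} = 0; x_{16} = 6; x_{17} = 6; x_{18} = 12.
The sequence repeats with period 16.
So x_{296} = x_{1 + ((296-1) mod 16)} = x_8 = 8.

8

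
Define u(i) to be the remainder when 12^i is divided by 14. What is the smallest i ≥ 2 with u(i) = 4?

Listing terms: u(1) = 12; u(2) = 4; u(3) = 6; u(4) = 2; u(5) = 10; u(6) = 8; u(7) = 12.
Since u(7) = u(1) = 12, the sequence is periodic with period 6.
The value 4 first appears (with i ≥ 2) at u(2).

2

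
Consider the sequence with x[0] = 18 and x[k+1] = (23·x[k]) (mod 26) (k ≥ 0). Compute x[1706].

6

Listing terms: x[0] = 18, x[1] = 24, x[2] = 6, x[3] = 8, x[4] = 2, x[5] = 20, x[6] = 18.
The sequence repeats with period 6.
(1706 - 0) mod 6 = 2, so x[1706] = x[2] = 6.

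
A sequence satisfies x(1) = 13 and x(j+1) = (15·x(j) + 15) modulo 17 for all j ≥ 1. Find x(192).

1

x(1) = 13,  x(2) = 6,  x(3) = 3,  x(4) = 9,  x(5) = 14,  x(6) = 4,  x(7) = 7,  x(8) = 1,  x(9) = 13.
The sequence repeats with period 8.
So x(192) = x(1 + ((192-1) mod 8)) = x(8) = 1.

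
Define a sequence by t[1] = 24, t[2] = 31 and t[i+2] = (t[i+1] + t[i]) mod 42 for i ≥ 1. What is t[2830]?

32

Computing terms: t[1] = 24; t[2] = 31; t[3] = 13; t[4] = 2; t[5] = 15; t[6] = 17; t[7] = 32; t[8] = 7; t[9] = 39; t[10] = 4; t[11] = 1; t[12] = 5; t[13] = 6; t[14] = 11; t[15] = 17; t[16] = 28; t[17] = 3; t[18] = 31; t[19] = 34; t[20] = 23; t[21] = 15; t[22] = 38; t[23] = 11; t[24] = 7; t[25] = 18; t[26] = 25; t[27] = 1; t[28] = 26; t[29] = 27; t[30] = 11; t[31] = 38; t[32] = 7; t[33] = 3; t[34] = 10; t[35] = 13; t[36] = 23; t[37] = 36; t[38] = 17; t[39] = 11; t[40] = 28; t[41] = 39; t[42] = 25; t[43] = 22; t[44] = 5; t[45] = 27; t[46] = 32; t[47] = 17; t[48] = 7; t[49] = 24; t[50] = 31.
The sequence repeats with period 48.
(2830 - 1) mod 48 = 45, so t[2830] = t[46] = 32.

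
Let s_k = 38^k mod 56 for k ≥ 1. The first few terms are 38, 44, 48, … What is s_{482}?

s_1 = 38,  s_2 = 44,  s_3 = 48,  s_4 = 32,  s_5 = 40,  s_6 = 8,  s_7 = 24,  s_8 = 16,  s_9 = 48.
Since s_9 = s_3 = 48, the sequence is eventually periodic: after a pre-period of length 2 it cycles with period 6.
For k ≥ 3, s_k depends only on (k - 3) mod 6. (482 - 3) mod 6 = 5, so s_{482} = s_8 = 16.

16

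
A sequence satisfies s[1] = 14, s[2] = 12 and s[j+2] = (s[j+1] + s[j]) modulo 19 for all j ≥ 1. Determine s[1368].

s[1] = 14,  s[2] = 12,  s[3] = 7,  s[4] = 0,  s[5] = 7,  s[6] = 7,  s[7] = 14,  s[8] = 2,  s[9] = 16,  s[10] = 18,  s[11] = 15,  s[12] = 14,  s[13] = 10,  s[14] = 5,  s[15] = 15,  s[16] = 1,  s[17] = 16,  s[18] = 17,  s[19] = 14,  s[20] = 12.
Since (s[19], s[20]) = (s[1], s[2]) = (14, 12) (two consecutive terms determine the rest), the sequence is periodic with period 18.
(1368 - 1) mod 18 = 17, so s[1368] = s[18] = 17.

17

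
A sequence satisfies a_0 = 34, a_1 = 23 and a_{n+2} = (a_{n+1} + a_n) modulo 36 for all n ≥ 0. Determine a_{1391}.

a_0 = 34,  a_1 = 23,  a_2 = 21,  a_3 = 8,  a_4 = 29,  a_5 = 1,  a_6 = 30,  a_7 = 31,  a_8 = 25,  a_9 = 20,  a_{10} = 9,  a_{11} = 29,  a_{12} = 2,  a_{13} = 31,  a_{14} = 33,  a_{15} = 28,  a_{16} = 25,  a_{17} = 17,  a_{18} = 6,  a_{19} = 23,  a_{20} = 29,  a_{21} = 16,  a_{22} = 9,  a_{23} = 25,  a_{24} = 34,  a_{25} = 23.
Since (a_{24}, a_{25}) = (a_0, a_1) = (34, 23) (two consecutive terms determine the rest), the sequence is periodic with period 24.
(1391 - 0) mod 24 = 23, so a_{1391} = a_{23} = 25.

25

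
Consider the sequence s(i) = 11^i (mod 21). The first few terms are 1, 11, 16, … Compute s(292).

4

s(0) = 1; s(1) = 11; s(2) = 16; s(3) = 8; s(4) = 4; s(5) = 2; s(6) = 1.
The sequence repeats with period 6.
So s(292) = s(0 + ((292-0) mod 6)) = s(4) = 4.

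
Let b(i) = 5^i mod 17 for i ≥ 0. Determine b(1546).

9

Computing terms: b(0) = 1; b(1) = 5; b(2) = 8; b(3) = 6; b(4) = 13; b(5) = 14; b(6) = 2; b(7) = 10; b(8) = 16; b(9) = 12; b(10) = 9; b(11) = 11; b(12) = 4; b(13) = 3; b(14) = 15; b(15) = 7; b(16) = 1.
The sequence repeats with period 16.
So b(1546) = b(0 + ((1546-0) mod 16)) = b(10) = 9.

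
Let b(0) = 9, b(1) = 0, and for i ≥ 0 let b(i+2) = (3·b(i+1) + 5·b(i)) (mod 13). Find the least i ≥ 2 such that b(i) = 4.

We have b(0) = 9,  b(1) = 0,  b(2) = 6,  b(3) = 5,  b(4) = 6,  b(5) = 4,  b(6) = 3,  b(7) = 3,  b(8) = 11,  b(9) = 9,  b(10) = 4,  b(11) = 5,  b(12) = 9,  b(13) = 0.
The sequence repeats with period 12.
The value 4 first appears (with i ≥ 2) at b(5).

5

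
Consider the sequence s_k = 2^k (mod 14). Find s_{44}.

4

s_0 = 1,  s_1 = 2,  s_2 = 4,  s_3 = 8,  s_4 = 2.
Since s_4 = s_1 = 2, the sequence is eventually periodic: after a pre-period of length 1 it cycles with period 3.
For k ≥ 1, s_k depends only on (k - 1) mod 3. (44 - 1) mod 3 = 1, so s_{44} = s_2 = 4.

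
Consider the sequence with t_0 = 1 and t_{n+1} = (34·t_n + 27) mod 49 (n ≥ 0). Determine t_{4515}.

Computing terms: t_0 = 1; t_1 = 12; t_2 = 43; t_3 = 19; t_4 = 36; t_5 = 26; t_6 = 29; t_7 = 33; t_8 = 22; t_9 = 40; t_{10} = 15; t_{11} = 47; t_{12} = 8; t_{13} = 5; t_{14} = 1.
Since t_{14} = t_0 = 1, the sequence is periodic with period 14.
So t_{4515} = t_{0 + ((4515-0) mod 14)} = t_7 = 33.

33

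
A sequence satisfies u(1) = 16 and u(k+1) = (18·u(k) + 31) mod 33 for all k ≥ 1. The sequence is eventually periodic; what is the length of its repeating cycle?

Listing terms: u(1) = 16,  u(2) = 22,  u(3) = 31,  u(4) = 28,  u(5) = 7,  u(6) = 25,  u(7) = 19,  u(8) = 10,  u(9) = 13,  u(10) = 1,  u(11) = 16.
The sequence repeats with period 10.

10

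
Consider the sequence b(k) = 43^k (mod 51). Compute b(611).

49

Computing terms: b(0) = 1, b(1) = 43, b(2) = 13, b(3) = 49, b(4) = 16, b(5) = 25, b(6) = 4, b(7) = 19, b(8) = 1.
Since b(8) = b(0) = 1, the sequence is periodic with period 8.
(611 - 0) mod 8 = 3, so b(611) = b(3) = 49.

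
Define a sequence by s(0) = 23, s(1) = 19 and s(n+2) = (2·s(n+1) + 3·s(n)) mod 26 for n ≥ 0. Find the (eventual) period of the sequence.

6

s(0) = 23, s(1) = 19, s(2) = 3, s(3) = 11, s(4) = 5, s(5) = 17, s(6) = 23, s(7) = 19.
Since (s(6), s(7)) = (s(0), s(1)) = (23, 19) (two consecutive terms determine the rest), the sequence is periodic with period 6.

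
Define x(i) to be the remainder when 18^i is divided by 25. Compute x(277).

Listing terms: x(1) = 18; x(2) = 24; x(3) = 7; x(4) = 1; x(5) = 18.
Since x(5) = x(1) = 18, the sequence is periodic with period 4.
So x(277) = x(1 + ((277-1) mod 4)) = x(1) = 18.

18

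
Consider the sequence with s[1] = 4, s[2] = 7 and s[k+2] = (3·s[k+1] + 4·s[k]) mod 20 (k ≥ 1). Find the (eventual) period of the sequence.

10

Listing terms: s[1] = 4; s[2] = 7; s[3] = 17; s[4] = 19; s[5] = 5; s[6] = 11; s[7] = 13; s[8] = 3; s[9] = 1; s[10] = 15; s[11] = 9; s[12] = 7; s[13] = 17.
Since (s[12], s[13]) = (s[2], s[3]) = (7, 17) (two consecutive terms determine the rest), the sequence is eventually periodic: after a pre-period of length 1 it cycles with period 10.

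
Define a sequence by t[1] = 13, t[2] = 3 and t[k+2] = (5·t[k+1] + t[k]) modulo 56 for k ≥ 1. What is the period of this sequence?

Listing terms: t[1] = 13; t[2] = 3; t[3] = 28; t[4] = 31; t[5] = 15; t[6] = 50; t[7] = 41; t[8] = 31; t[9] = 28; t[10] = 3; t[11] = 43; t[12] = 50; t[13] = 13; t[14] = 3.
The sequence repeats with period 12.

12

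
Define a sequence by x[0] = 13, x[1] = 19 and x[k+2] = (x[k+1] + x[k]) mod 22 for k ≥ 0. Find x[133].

7

Computing terms: x[0] = 13; x[1] = 19; x[2] = 10; x[3] = 7; x[4] = 17; x[5] = 2; x[6] = 19; x[7] = 21; x[8] = 18; x[9] = 17; x[10] = 13; x[11] = 8; x[12] = 21; x[13] = 7; x[14] = 6; x[15] = 13; x[16] = 19.
Since (x[15], x[16]) = (x[0], x[1]) = (13, 19) (two consecutive terms determine the rest), the sequence is periodic with period 15.
(133 - 0) mod 15 = 13, so x[133] = x[13] = 7.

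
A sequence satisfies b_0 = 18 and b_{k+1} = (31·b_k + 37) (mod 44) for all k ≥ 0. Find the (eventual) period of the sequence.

10

We have b_0 = 18,  b_1 = 23,  b_2 = 2,  b_3 = 11,  b_4 = 26,  b_5 = 7,  b_6 = 34,  b_7 = 35,  b_8 = 22,  b_9 = 15,  b_{10} = 18.
The sequence repeats with period 10.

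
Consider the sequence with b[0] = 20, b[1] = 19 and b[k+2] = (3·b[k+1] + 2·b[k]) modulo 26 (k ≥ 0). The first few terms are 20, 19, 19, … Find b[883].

23

Listing terms: b[0] = 20, b[1] = 19, b[2] = 19, b[3] = 17, b[4] = 11, b[5] = 15, b[6] = 15, b[7] = 23, b[8] = 21, b[9] = 5, b[10] = 5, b[11] = 25, b[12] = 7, b[13] = 19, b[14] = 19.
Since (b[13], b[14]) = (b[1], b[2]) = (19, 19) (two consecutive terms determine the rest), the sequence is eventually periodic: after a pre-period of length 1 it cycles with period 12.
For k ≥ 1, b[k] depends only on (k - 1) mod 12. (883 - 1) mod 12 = 6, so b[883] = b[7] = 23.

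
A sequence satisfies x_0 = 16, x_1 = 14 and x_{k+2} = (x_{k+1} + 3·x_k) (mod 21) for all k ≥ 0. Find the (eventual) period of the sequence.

24

x_0 = 16; x_1 = 14; x_2 = 20; x_3 = 20; x_4 = 17; x_5 = 14; x_6 = 2; x_7 = 2; x_8 = 8; x_9 = 14; x_{10} = 17; x_{11} = 17; x_{12} = 5; x_{13} = 14; x_{14} = 8; x_{15} = 8; x_{16} = 11; x_{17} = 14; x_{18} = 5; x_{19} = 5; x_{20} = 20; x_{21} = 14; x_{22} = 11; x_{23} = 11; x_{24} = 2; x_{25} = 14; x_{26} = 20.
Since (x_{25}, x_{26}) = (x_1, x_2) = (14, 20) (two consecutive terms determine the rest), the sequence is eventually periodic: after a pre-period of length 1 it cycles with period 24.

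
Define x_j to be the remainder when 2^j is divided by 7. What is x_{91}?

Listing terms: x_1 = 2, x_2 = 4, x_3 = 1, x_4 = 2.
The sequence repeats with period 3.
So x_{91} = x_{1 + ((91-1) mod 3)} = x_1 = 2.

2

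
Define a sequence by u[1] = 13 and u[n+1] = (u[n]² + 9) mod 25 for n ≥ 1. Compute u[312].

3

We have u[1] = 13,  u[2] = 3,  u[3] = 18,  u[4] = 8,  u[5] = 23,  u[6] = 13.
Since u[6] = u[1] = 13, the sequence is periodic with period 5.
So u[312] = u[1 + ((312-1) mod 5)] = u[2] = 3.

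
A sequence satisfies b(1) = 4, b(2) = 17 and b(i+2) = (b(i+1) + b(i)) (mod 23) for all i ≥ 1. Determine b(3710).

Computing terms: b(1) = 4,  b(2) = 17,  b(3) = 21,  b(4) = 15,  b(5) = 13,  b(6) = 5,  b(7) = 18,  b(8) = 0,  b(9) = 18,  b(10) = 18,  b(11) = 13,  b(12) = 8,  b(13) = 21,  b(14) = 6,  b(15) = 4,  b(16) = 10,  b(17) = 14,  b(18) = 1,  b(19) = 15,  b(20) = 16,  b(21) = 8,  b(22) = 1,  b(23) = 9,  b(24) = 10,  b(25) = 19,  b(26) = 6,  b(27) = 2,  b(28) = 8,  b(29) = 10,  b(30) = 18,  b(31) = 5,  b(32) = 0,  b(33) = 5,  b(34) = 5,  b(35) = 10,  b(36) = 15,  b(37) = 2,  b(38) = 17,  b(39) = 19,  b(40) = 13,  b(41) = 9,  b(42) = 22,  b(43) = 8,  b(44) = 7,  b(45) = 15,  b(46) = 22,  b(47) = 14,  b(48) = 13,  b(49) = 4,  b(50) = 17.
Since (b(49), b(50)) = (b(1), b(2)) = (4, 17) (two consecutive terms determine the rest), the sequence is periodic with period 48.
(3710 - 1) mod 48 = 13, so b(3710) = b(14) = 6.

6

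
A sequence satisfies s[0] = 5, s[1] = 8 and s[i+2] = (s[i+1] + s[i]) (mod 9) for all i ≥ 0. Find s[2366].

Computing terms: s[0] = 5,  s[1] = 8,  s[2] = 4,  s[3] = 3,  s[4] = 7,  s[5] = 1,  s[6] = 8,  s[7] = 0,  s[8] = 8,  s[9] = 8,  s[10] = 7,  s[11] = 6,  s[12] = 4,  s[13] = 1,  s[14] = 5,  s[15] = 6,  s[16] = 2,  s[17] = 8,  s[18] = 1,  s[19] = 0,  s[20] = 1,  s[21] = 1,  s[22] = 2,  s[23] = 3,  s[24] = 5,  s[25] = 8.
Since (s[24], s[25]) = (s[0], s[1]) = (5, 8) (two consecutive terms determine the rest), the sequence is periodic with period 24.
(2366 - 0) mod 24 = 14, so s[2366] = s[14] = 5.

5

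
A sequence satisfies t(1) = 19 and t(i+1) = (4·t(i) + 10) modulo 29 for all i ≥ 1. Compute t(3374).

24

Computing terms: t(1) = 19,  t(2) = 28,  t(3) = 6,  t(4) = 5,  t(5) = 1,  t(6) = 14,  t(7) = 8,  t(8) = 13,  t(9) = 4,  t(10) = 26,  t(11) = 27,  t(12) = 2,  t(13) = 18,  t(14) = 24,  t(15) = 19.
Since t(15) = t(1) = 19, the sequence is periodic with period 14.
So t(3374) = t(1 + ((3374-1) mod 14)) = t(14) = 24.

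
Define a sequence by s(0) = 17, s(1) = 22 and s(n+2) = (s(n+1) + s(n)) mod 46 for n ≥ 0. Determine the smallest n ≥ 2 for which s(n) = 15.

3

Listing terms: s(0) = 17,  s(1) = 22,  s(2) = 39,  s(3) = 15,  s(4) = 8,  s(5) = 23,  s(6) = 31,  s(7) = 8,  s(8) = 39,  s(9) = 1,  s(10) = 40,  s(11) = 41,  s(12) = 35,  s(13) = 30,  s(14) = 19,  s(15) = 3,  s(16) = 22,  s(17) = 25,  s(18) = 1,  s(19) = 26,  s(20) = 27,  s(21) = 7,  s(22) = 34,  s(23) = 41,  s(24) = 29,  s(25) = 24,  s(26) = 7,  s(27) = 31,  s(28) = 38,  s(29) = 23,  s(30) = 15,  s(31) = 38,  s(32) = 7,  s(33) = 45,  s(34) = 6,  s(35) = 5,  s(36) = 11,  s(37) = 16,  s(38) = 27,  s(39) = 43,  s(40) = 24,  s(41) = 21,  s(42) = 45,  s(43) = 20,  s(44) = 19,  s(45) = 39,  s(46) = 12,  s(47) = 5,  s(48) = 17,  s(49) = 22.
The sequence repeats with period 48.
The value 15 first appears (with n ≥ 2) at s(3).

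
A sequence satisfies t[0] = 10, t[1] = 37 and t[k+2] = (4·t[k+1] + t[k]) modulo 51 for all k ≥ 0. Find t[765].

11

We have t[0] = 10; t[1] = 37; t[2] = 5; t[3] = 6; t[4] = 29; t[5] = 20; t[6] = 7; t[7] = 48; t[8] = 46; t[9] = 28; t[10] = 5; t[11] = 48; t[12] = 44; t[13] = 20; t[14] = 22; t[15] = 6; t[16] = 46; t[17] = 37; t[18] = 41; t[19] = 48; t[20] = 29; t[21] = 11; t[22] = 22; t[23] = 48; t[24] = 10; t[25] = 37.
The sequence repeats with period 24.
So t[765] = t[0 + ((765-0) mod 24)] = t[21] = 11.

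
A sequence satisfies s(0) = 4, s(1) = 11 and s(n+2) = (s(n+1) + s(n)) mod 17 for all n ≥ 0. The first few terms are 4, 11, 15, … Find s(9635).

We have s(0) = 4,  s(1) = 11,  s(2) = 15,  s(3) = 9,  s(4) = 7,  s(5) = 16,  s(6) = 6,  s(7) = 5,  s(8) = 11,  s(9) = 16,  s(10) = 10,  s(11) = 9,  s(12) = 2,  s(13) = 11,  s(14) = 13,  s(15) = 7,  s(16) = 3,  s(17) = 10,  s(18) = 13,  s(19) = 6,  s(20) = 2,  s(21) = 8,  s(22) = 10,  s(23) = 1,  s(24) = 11,  s(25) = 12,  s(26) = 6,  s(27) = 1,  s(28) = 7,  s(29) = 8,  s(30) = 15,  s(31) = 6,  s(32) = 4,  s(33) = 10,  s(34) = 14,  s(35) = 7,  s(36) = 4,  s(37) = 11.
The sequence repeats with period 36.
So s(9635) = s(0 + ((9635-0) mod 36)) = s(23) = 1.

1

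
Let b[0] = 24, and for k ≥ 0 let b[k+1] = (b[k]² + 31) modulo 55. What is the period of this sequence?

3

Computing terms: b[0] = 24, b[1] = 2, b[2] = 35, b[3] = 46, b[4] = 2.
Since b[4] = b[1] = 2, the sequence is eventually periodic: after a pre-period of length 1 it cycles with period 3.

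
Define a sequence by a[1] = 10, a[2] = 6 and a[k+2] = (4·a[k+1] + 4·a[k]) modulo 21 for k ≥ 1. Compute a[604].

Listing terms: a[1] = 10; a[2] = 6; a[3] = 1; a[4] = 7; a[5] = 11; a[6] = 9; a[7] = 17; a[8] = 20; a[9] = 1; a[10] = 0; a[11] = 4; a[12] = 16; a[13] = 17; a[14] = 6; a[15] = 8; a[16] = 14; a[17] = 4; a[18] = 9; a[19] = 10; a[20] = 13; a[21] = 8; a[22] = 0; a[23] = 11; a[24] = 2; a[25] = 10; a[26] = 6.
The sequence repeats with period 24.
(604 - 1) mod 24 = 3, so a[604] = a[4] = 7.

7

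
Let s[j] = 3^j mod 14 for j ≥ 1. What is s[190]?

Computing terms: s[1] = 3,  s[2] = 9,  s[3] = 13,  s[4] = 11,  s[5] = 5,  s[6] = 1,  s[7] = 3.
Since s[7] = s[1] = 3, the sequence is periodic with period 6.
So s[190] = s[1 + ((190-1) mod 6)] = s[4] = 11.

11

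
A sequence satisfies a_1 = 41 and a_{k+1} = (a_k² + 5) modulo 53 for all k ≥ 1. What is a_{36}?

6

Listing terms: a_1 = 41,  a_2 = 43,  a_3 = 52,  a_4 = 6,  a_5 = 41.
Since a_5 = a_1 = 41, the sequence is periodic with period 4.
So a_{36} = a_{1 + ((36-1) mod 4)} = a_4 = 6.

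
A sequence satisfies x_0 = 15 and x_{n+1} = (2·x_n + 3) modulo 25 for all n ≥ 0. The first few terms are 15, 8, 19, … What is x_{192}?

Listing terms: x_0 = 15; x_1 = 8; x_2 = 19; x_3 = 16; x_4 = 10; x_5 = 23; x_6 = 24; x_7 = 1; x_8 = 5; x_9 = 13; x_{10} = 4; x_{11} = 11; x_{12} = 0; x_{13} = 3; x_{14} = 9; x_{15} = 21; x_{16} = 20; x_{17} = 18; x_{18} = 14; x_{19} = 6; x_{20} = 15.
Since x_{20} = x_0 = 15, the sequence is periodic with period 20.
So x_{192} = x_{0 + ((192-0) mod 20)} = x_{12} = 0.

0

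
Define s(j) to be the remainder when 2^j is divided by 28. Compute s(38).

4

s(1) = 2,  s(2) = 4,  s(3) = 8,  s(4) = 16,  s(5) = 4.
Since s(5) = s(2) = 4, the sequence is eventually periodic: after a pre-period of length 1 it cycles with period 3.
For j ≥ 2, s(j) depends only on (j - 2) mod 3. (38 - 2) mod 3 = 0, so s(38) = s(2) = 4.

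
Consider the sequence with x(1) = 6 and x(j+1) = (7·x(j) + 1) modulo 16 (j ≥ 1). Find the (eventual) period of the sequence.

x(1) = 6, x(2) = 11, x(3) = 14, x(4) = 3, x(5) = 6.
The sequence repeats with period 4.

4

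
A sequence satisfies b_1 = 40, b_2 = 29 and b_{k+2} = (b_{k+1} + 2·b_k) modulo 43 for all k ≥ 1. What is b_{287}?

27

We have b_1 = 40; b_2 = 29; b_3 = 23; b_4 = 38; b_5 = 41; b_6 = 31; b_7 = 27; b_8 = 3; b_9 = 14; b_{10} = 20; b_{11} = 5; b_{12} = 2; b_{13} = 12; b_{14} = 16; b_{15} = 40; b_{16} = 29.
The sequence repeats with period 14.
So b_{287} = b_{1 + ((287-1) mod 14)} = b_7 = 27.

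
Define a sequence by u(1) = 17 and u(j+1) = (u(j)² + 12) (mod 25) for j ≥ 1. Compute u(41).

8

Computing terms: u(1) = 17, u(2) = 1, u(3) = 13, u(4) = 6, u(5) = 23, u(6) = 16, u(7) = 18, u(8) = 11, u(9) = 8, u(10) = 1.
Since u(10) = u(2) = 1, the sequence is eventually periodic: after a pre-period of length 1 it cycles with period 8.
For j ≥ 2, u(j) depends only on (j - 2) mod 8. (41 - 2) mod 8 = 7, so u(41) = u(9) = 8.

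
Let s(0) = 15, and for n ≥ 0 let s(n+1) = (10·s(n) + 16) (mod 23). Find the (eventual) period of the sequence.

22

We have s(0) = 15,  s(1) = 5,  s(2) = 20,  s(3) = 9,  s(4) = 14,  s(5) = 18,  s(6) = 12,  s(7) = 21,  s(8) = 19,  s(9) = 22,  s(10) = 6,  s(11) = 7,  s(12) = 17,  s(13) = 2,  s(14) = 13,  s(15) = 8,  s(16) = 4,  s(17) = 10,  s(18) = 1,  s(19) = 3,  s(20) = 0,  s(21) = 16,  s(22) = 15.
The sequence repeats with period 22.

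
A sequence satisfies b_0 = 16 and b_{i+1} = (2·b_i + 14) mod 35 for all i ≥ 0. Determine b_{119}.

1

Computing terms: b_0 = 16, b_1 = 11, b_2 = 1, b_3 = 16.
Since b_3 = b_0 = 16, the sequence is periodic with period 3.
So b_{119} = b_{0 + ((119-0) mod 3)} = b_2 = 1.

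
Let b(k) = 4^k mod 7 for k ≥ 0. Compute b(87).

b(0) = 1,  b(1) = 4,  b(2) = 2,  b(3) = 1.
The sequence repeats with period 3.
(87 - 0) mod 3 = 0, so b(87) = b(0) = 1.

1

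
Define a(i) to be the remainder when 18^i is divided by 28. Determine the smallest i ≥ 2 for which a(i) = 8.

3

Listing terms: a(1) = 18,  a(2) = 16,  a(3) = 8,  a(4) = 4,  a(5) = 16.
Since a(5) = a(2) = 16, the sequence is eventually periodic: after a pre-period of length 1 it cycles with period 3.
The value 8 first appears (with i ≥ 2) at a(3).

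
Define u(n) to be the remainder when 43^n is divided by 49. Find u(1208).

Computing terms: u(0) = 1, u(1) = 43, u(2) = 36, u(3) = 29, u(4) = 22, u(5) = 15, u(6) = 8, u(7) = 1.
Since u(7) = u(0) = 1, the sequence is periodic with period 7.
(1208 - 0) mod 7 = 4, so u(1208) = u(4) = 22.

22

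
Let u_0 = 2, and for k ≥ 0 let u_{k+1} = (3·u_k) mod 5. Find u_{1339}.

4

We have u_0 = 2; u_1 = 1; u_2 = 3; u_3 = 4; u_4 = 2.
Since u_4 = u_0 = 2, the sequence is periodic with period 4.
(1339 - 0) mod 4 = 3, so u_{1339} = u_3 = 4.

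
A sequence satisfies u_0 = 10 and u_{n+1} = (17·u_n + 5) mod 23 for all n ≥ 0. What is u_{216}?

We have u_0 = 10,  u_1 = 14,  u_2 = 13,  u_3 = 19,  u_4 = 6,  u_5 = 15,  u_6 = 7,  u_7 = 9,  u_8 = 20,  u_9 = 0,  u_{10} = 5,  u_{11} = 21,  u_{12} = 17,  u_{13} = 18,  u_{14} = 12,  u_{15} = 2,  u_{16} = 16,  u_{17} = 1,  u_{18} = 22,  u_{19} = 11,  u_{20} = 8,  u_{21} = 3,  u_{22} = 10.
Since u_{22} = u_0 = 10, the sequence is periodic with period 22.
(216 - 0) mod 22 = 18, so u_{216} = u_{18} = 22.

22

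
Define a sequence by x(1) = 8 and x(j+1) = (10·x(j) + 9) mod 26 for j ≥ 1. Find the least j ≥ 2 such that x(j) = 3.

4

We have x(1) = 8; x(2) = 11; x(3) = 15; x(4) = 3; x(5) = 13; x(6) = 9; x(7) = 21; x(8) = 11.
Since x(8) = x(2) = 11, the sequence is eventually periodic: after a pre-period of length 1 it cycles with period 6.
The value 3 first appears (with j ≥ 2) at x(4).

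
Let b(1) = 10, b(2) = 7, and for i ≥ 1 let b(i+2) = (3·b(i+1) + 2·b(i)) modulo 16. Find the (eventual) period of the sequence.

We have b(1) = 10,  b(2) = 7,  b(3) = 9,  b(4) = 9,  b(5) = 13,  b(6) = 9,  b(7) = 5,  b(8) = 1,  b(9) = 13,  b(10) = 9.
Since (b(9), b(10)) = (b(5), b(6)) = (13, 9) (two consecutive terms determine the rest), the sequence is eventually periodic: after a pre-period of length 4 it cycles with period 4.

4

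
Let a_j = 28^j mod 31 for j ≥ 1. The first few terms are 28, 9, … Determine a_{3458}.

Computing terms: a_1 = 28,  a_2 = 9,  a_3 = 4,  a_4 = 19,  a_5 = 5,  a_6 = 16,  a_7 = 14,  a_8 = 20,  a_9 = 2,  a_{10} = 25,  a_{11} = 18,  a_{12} = 8,  a_{13} = 7,  a_{14} = 10,  a_{15} = 1,  a_{16} = 28.
Since a_{16} = a_1 = 28, the sequence is periodic with period 15.
So a_{3458} = a_{1 + ((3458-1) mod 15)} = a_8 = 20.

20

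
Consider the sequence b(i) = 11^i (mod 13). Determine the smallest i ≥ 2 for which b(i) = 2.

7

We have b(1) = 11, b(2) = 4, b(3) = 5, b(4) = 3, b(5) = 7, b(6) = 12, b(7) = 2, b(8) = 9, b(9) = 8, b(10) = 10, b(11) = 6, b(12) = 1, b(13) = 11.
Since b(13) = b(1) = 11, the sequence is periodic with period 12.
The value 2 first appears (with i ≥ 2) at b(7).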